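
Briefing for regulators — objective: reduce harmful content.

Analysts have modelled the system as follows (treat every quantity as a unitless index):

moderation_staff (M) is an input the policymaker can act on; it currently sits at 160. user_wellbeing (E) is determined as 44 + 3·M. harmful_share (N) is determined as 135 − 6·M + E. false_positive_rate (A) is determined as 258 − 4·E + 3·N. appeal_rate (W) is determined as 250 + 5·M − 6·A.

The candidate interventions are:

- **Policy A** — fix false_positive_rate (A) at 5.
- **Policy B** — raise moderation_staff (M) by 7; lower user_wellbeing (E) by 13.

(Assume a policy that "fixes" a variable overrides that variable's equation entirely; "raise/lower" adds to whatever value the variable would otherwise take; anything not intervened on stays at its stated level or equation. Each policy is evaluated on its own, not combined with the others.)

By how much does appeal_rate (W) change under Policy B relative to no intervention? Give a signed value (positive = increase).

839

Baseline:
  M = 160
  E = 44 + 3·160 = 524
  N = 135 − 6·160 + 524 = -301
  A = 258 − 4·524 + 3·(-301) = -2741
  W = 250 + 5·160 − 6·(-2741) = 17496
Policy B (M + 7, E − 13):
  M = 160 + 7 = 167
  E = 44 + 3·167 (−13 from intervention) = 532
  N = 135 − 6·167 + 532 = -335
  A = 258 − 4·532 + 3·(-335) = -2875
  W = 250 + 5·167 − 6·(-2875) = 18335
Change in W: 18335 − 17496 = 839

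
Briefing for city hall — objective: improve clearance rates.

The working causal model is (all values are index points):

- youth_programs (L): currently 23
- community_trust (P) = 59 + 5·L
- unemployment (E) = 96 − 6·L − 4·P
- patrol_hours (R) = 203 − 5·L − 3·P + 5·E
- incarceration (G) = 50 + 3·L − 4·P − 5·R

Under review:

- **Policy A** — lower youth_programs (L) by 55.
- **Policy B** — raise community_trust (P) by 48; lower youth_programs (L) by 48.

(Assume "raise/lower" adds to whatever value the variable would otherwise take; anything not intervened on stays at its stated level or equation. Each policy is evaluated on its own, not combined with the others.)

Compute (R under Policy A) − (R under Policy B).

Policy A (L − 55):
  L = 23 − 55 = -32
  P = 59 + 5·(-32) = -101
  E = 96 − 6·(-32) − 4·(-101) = 692
  R = 203 − 5·(-32) − 3·(-101) + 5·692 = 4126
Policy B (P + 48, L − 48):
  L = 23 − 48 = -25
  P = 59 + 5·(-25) (+48 from intervention) = -18
  E = 96 − 6·(-25) − 4·(-18) = 318
  R = 203 − 5·(-25) − 3·(-18) + 5·318 = 1972
R: 4126 − 1972 = 2154

2154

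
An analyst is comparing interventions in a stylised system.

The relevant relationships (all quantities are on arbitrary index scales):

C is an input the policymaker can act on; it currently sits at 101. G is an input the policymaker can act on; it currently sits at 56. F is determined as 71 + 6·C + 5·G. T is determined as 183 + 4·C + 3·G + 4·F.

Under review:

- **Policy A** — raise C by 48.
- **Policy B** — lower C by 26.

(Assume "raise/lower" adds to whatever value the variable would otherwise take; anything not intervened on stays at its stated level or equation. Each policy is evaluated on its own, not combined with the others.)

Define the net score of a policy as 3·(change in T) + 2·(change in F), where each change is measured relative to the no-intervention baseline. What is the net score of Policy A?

Baseline:
  C = 101
  G = 56
  F = 71 + 6·101 + 5·56 = 957
  T = 183 + 4·101 + 3·56 + 4·957 = 4583
Policy A (C + 48):
  C = 101 + 48 = 149
  G = 56
  F = 71 + 6·149 + 5·56 = 1245
  T = 183 + 4·149 + 3·56 + 4·1245 = 5927
ΔT = 5927 − 4583 = 1344; ΔF = 1245 − 957 = 288
Score = 3·1344 + 2·288 = 4608

4608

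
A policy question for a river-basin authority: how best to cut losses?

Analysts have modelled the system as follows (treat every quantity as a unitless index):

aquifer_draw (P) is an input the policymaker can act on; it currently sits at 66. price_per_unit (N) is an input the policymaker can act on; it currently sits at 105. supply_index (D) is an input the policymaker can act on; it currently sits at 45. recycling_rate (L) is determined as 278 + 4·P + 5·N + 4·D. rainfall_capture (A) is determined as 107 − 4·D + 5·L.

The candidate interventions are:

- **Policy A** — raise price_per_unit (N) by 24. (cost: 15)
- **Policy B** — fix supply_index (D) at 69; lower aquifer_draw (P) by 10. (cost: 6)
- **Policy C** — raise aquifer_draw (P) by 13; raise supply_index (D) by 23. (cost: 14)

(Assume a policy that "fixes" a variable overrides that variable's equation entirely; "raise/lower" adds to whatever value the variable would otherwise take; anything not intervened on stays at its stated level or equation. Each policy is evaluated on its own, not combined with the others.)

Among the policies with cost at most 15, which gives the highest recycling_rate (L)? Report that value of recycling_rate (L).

Policy A (N + 24):
  P = 66
  N = 105 + 24 = 129
  D = 45
  L = 278 + 4·66 + 5·129 + 4·45 = 1367
Policy B (D := 69, P − 10):
  P = 66 − 10 = 56
  N = 105
  D = 69
  L = 278 + 4·56 + 5·105 + 4·69 = 1303
Policy C (P + 13, D + 23):
  P = 66 + 13 = 79
  N = 105
  D = 45 + 23 = 68
  L = 278 + 4·79 + 5·105 + 4·68 = 1391
Comparing — Policy A: L=1367, Policy B: L=1303, Policy C: L=1391. Highest is 1391 (Policy C).

1391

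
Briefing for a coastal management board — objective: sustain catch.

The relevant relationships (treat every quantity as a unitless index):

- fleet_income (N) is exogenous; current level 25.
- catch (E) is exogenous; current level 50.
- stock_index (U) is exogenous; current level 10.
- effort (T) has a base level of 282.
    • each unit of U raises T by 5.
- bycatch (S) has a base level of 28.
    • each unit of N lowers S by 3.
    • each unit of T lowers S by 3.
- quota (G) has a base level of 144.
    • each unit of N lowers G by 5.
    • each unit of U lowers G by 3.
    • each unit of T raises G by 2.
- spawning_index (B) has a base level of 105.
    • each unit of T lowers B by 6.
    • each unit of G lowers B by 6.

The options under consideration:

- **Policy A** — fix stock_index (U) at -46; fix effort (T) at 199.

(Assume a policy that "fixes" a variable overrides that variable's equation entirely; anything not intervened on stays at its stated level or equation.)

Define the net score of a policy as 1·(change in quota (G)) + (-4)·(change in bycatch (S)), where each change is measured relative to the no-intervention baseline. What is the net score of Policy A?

-1694

Baseline:
  N = 25
  U = 10
  T = 282 + 5·10 = 332
  S = 28 − 3·25 − 3·332 = -1043
  G = 144 − 5·25 − 3·10 + 2·332 = 653
Policy A (U := -46, T := 199):
  N = 25
  U = -46
  T = 199
  S = 28 − 3·25 − 3·199 = -644
  G = 144 − 5·25 − 3·(-46) + 2·199 = 555
ΔG = 555 − 653 = -98; ΔS = -644 − (-1043) = 399
Score = 1·(-98) + (-4)·399 = -1694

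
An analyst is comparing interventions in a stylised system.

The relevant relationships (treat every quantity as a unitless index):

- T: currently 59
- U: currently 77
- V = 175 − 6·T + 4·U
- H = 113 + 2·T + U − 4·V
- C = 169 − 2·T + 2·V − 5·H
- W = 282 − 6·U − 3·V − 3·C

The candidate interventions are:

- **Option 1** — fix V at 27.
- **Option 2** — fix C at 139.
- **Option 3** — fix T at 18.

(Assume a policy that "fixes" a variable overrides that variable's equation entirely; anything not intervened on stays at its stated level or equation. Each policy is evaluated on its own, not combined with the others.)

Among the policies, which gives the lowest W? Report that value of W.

-23064

Option 1 (V := 27):
  T = 59
  U = 77
  V = 27
  H = 113 + 2·59 + 77 − 4·27 = 200
  C = 169 − 2·59 + 2·27 − 5·200 = -895
  W = 282 − 6·77 − 3·27 − 3·(-895) = 2424
Option 2 (C := 139):
  T = 59
  U = 77
  V = 175 − 6·59 + 4·77 = 129
  H = 113 + 2·59 + 77 − 4·129 = -208
  C = 139
  W = 282 − 6·77 − 3·129 − 3·139 = -984
Option 3 (T := 18):
  T = 18
  U = 77
  V = 175 − 6·18 + 4·77 = 375
  H = 113 + 2·18 + 77 − 4·375 = -1274
  C = 169 − 2·18 + 2·375 − 5·(-1274) = 7253
  W = 282 − 6·77 − 3·375 − 3·7253 = -23064
Comparing — Option 1: W=2424, Option 2: W=-984, Option 3: W=-23064. Lowest is -23064 (Option 3).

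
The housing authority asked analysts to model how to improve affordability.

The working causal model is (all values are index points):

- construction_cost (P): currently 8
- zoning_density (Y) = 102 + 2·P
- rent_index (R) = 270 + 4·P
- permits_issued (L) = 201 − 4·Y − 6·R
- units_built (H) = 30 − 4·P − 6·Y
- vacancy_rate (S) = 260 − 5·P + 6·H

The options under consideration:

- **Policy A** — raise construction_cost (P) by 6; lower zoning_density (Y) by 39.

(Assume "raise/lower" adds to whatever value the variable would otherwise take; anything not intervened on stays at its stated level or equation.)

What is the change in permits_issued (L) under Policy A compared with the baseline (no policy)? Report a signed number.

Baseline:
  P = 8
  Y = 102 + 2·8 = 118
  R = 270 + 4·8 = 302
  L = 201 − 4·118 − 6·302 = -2083
Policy A (P + 6, Y − 39):
  P = 8 + 6 = 14
  Y = 102 + 2·14 (−39 from intervention) = 91
  R = 270 + 4·14 = 326
  L = 201 − 4·91 − 6·326 = -2119
Change in L: -2119 − (-2083) = -36

-36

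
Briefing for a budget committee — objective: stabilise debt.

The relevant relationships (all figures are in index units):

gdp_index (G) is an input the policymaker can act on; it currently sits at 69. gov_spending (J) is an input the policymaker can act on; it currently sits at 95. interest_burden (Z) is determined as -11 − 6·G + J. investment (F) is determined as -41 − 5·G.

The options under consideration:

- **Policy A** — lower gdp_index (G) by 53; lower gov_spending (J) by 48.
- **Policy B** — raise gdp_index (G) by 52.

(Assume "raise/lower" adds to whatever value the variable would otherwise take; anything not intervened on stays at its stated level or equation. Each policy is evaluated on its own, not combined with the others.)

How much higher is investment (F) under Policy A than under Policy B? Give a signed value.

525

Policy A (G − 53, J − 48):
  G = 69 − 53 = 16
  F = -41 − 5·16 = -121
Policy B (G + 52):
  G = 69 + 52 = 121
  F = -41 − 5·121 = -646
F: -121 − (-646) = 525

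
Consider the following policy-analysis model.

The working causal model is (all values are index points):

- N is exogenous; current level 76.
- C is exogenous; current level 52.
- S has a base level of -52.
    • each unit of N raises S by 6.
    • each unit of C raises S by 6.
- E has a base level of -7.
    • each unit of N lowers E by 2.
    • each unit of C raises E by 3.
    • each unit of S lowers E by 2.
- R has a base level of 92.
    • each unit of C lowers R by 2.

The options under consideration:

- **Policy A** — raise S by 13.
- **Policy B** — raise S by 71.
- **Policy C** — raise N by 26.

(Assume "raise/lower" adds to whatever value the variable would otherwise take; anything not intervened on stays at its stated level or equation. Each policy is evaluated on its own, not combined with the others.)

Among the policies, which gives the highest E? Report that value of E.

Policy A (S + 13):
  N = 76
  C = 52
  S = -52 + 6·76 + 6·52 (+13 from intervention) = 729
  E = -7 − 2·76 + 3·52 − 2·729 = -1461
Policy B (S + 71):
  N = 76
  C = 52
  S = -52 + 6·76 + 6·52 (+71 from intervention) = 787
  E = -7 − 2·76 + 3·52 − 2·787 = -1577
Policy C (N + 26):
  N = 76 + 26 = 102
  C = 52
  S = -52 + 6·102 + 6·52 = 872
  E = -7 − 2·102 + 3·52 − 2·872 = -1799
Comparing — Policy A: E=-1461, Policy B: E=-1577, Policy C: E=-1799. Highest is -1461 (Policy A).

-1461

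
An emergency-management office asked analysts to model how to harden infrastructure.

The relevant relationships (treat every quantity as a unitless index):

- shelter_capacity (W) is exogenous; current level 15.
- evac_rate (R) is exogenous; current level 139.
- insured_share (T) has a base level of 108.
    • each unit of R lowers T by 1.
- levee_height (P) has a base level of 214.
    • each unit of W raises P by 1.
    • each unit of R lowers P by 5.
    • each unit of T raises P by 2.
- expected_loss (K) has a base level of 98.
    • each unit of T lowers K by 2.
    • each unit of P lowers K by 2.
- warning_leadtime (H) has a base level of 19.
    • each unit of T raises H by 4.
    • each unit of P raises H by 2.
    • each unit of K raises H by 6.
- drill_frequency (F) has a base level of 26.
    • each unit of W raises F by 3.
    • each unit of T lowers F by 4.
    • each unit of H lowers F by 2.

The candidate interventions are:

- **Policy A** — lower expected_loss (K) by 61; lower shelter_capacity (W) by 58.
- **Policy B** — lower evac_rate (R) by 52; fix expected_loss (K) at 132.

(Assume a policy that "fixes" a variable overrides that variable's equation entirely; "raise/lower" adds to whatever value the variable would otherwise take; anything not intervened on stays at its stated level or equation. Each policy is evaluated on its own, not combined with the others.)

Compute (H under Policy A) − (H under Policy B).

5782

Policy A (K − 61, W − 58):
  W = 15 − 58 = -43
  R = 139
  T = 108 − 139 = -31
  P = 214 + (-43) − 5·139 + 2·(-31) = -586
  K = 98 − 2·(-31) − 2·(-586) (−61 from intervention) = 1271
  H = 19 + 4·(-31) + 2·(-586) + 6·1271 = 6349
Policy B (R − 52, K := 132):
  W = 15
  R = 139 − 52 = 87
  T = 108 − 87 = 21
  P = 214 + 15 − 5·87 + 2·21 = -164
  K = 132
  H = 19 + 4·21 + 2·(-164) + 6·132 = 567
H: 6349 − 567 = 5782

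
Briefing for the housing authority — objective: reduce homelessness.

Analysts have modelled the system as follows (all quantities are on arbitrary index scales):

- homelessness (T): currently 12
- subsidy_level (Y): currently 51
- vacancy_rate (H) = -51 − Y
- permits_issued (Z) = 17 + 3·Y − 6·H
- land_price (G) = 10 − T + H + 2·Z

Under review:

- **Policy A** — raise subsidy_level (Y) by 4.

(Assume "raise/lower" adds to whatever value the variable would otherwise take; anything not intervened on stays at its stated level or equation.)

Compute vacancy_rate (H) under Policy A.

Policy A (Y + 4):
  Y = 51 + 4 = 55
  H = -51 − 55 = -106

-106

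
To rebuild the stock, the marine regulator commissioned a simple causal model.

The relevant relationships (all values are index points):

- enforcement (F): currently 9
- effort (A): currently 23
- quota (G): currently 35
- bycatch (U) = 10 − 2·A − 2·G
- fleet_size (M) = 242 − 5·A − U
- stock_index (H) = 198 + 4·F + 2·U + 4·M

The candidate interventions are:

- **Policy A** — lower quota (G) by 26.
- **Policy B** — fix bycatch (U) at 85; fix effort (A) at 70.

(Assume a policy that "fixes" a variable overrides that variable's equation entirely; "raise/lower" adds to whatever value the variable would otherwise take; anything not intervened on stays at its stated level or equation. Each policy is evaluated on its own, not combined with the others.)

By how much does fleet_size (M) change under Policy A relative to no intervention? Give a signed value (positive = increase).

Baseline:
  A = 23
  G = 35
  U = 10 − 2·23 − 2·35 = -106
  M = 242 − 5·23 − (-106) = 233
Policy A (G − 26):
  A = 23
  G = 35 − 26 = 9
  U = 10 − 2·23 − 2·9 = -54
  M = 242 − 5·23 − (-54) = 181
Change in M: 181 − 233 = -52

-52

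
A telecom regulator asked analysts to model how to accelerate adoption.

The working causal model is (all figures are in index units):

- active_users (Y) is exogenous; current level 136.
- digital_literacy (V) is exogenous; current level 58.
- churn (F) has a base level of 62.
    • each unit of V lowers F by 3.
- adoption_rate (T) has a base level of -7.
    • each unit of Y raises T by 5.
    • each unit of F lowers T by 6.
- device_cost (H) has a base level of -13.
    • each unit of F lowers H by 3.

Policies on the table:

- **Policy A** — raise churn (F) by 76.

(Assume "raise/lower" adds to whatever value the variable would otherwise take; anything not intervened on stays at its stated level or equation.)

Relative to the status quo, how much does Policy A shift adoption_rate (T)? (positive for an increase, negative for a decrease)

-456

Baseline:
  Y = 136
  V = 58
  F = 62 − 3·58 = -112
  T = -7 + 5·136 − 6·(-112) = 1345
Policy A (F + 76):
  Y = 136
  V = 58
  F = 62 − 3·58 (+76 from intervention) = -36
  T = -7 + 5·136 − 6·(-36) = 889
Change in T: 889 − 1345 = -456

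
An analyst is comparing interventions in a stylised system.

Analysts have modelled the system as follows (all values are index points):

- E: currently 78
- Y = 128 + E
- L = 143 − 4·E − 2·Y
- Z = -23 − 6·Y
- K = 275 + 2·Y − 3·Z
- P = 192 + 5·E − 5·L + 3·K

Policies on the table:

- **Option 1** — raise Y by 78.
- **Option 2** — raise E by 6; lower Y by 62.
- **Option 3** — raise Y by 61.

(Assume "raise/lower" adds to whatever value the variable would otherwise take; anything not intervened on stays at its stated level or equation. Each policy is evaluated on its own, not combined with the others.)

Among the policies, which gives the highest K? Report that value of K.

6024

Option 1 (Y + 78):
  E = 78
  Y = 128 + 78 (+78 from intervention) = 284
  Z = -23 − 6·284 = -1727
  K = 275 + 2·284 − 3·(-1727) = 6024
Option 2 (E + 6, Y − 62):
  E = 78 + 6 = 84
  Y = 128 + 84 (−62 from intervention) = 150
  Z = -23 − 6·150 = -923
  K = 275 + 2·150 − 3·(-923) = 3344
Option 3 (Y + 61):
  E = 78
  Y = 128 + 78 (+61 from intervention) = 267
  Z = -23 − 6·267 = -1625
  K = 275 + 2·267 − 3·(-1625) = 5684
Comparing — Option 1: K=6024, Option 2: K=3344, Option 3: K=5684. Highest is 6024 (Option 1).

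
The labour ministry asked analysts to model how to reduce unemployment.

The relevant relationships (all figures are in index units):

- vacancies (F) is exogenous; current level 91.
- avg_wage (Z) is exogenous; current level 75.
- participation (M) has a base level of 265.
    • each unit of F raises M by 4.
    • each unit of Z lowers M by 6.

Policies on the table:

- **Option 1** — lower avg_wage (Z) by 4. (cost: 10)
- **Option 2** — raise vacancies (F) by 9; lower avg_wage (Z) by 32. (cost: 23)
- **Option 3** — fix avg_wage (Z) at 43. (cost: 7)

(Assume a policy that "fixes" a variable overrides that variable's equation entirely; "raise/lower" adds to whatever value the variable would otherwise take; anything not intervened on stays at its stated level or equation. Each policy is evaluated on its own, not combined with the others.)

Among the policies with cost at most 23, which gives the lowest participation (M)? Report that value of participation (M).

Option 1 (Z − 4):
  F = 91
  Z = 75 − 4 = 71
  M = 265 + 4·91 − 6·71 = 203
Option 2 (F + 9, Z − 32):
  F = 91 + 9 = 100
  Z = 75 − 32 = 43
  M = 265 + 4·100 − 6·43 = 407
Option 3 (Z := 43):
  F = 91
  Z = 43
  M = 265 + 4·91 − 6·43 = 371
Comparing — Option 1: M=203, Option 2: M=407, Option 3: M=371. Lowest is 203 (Option 1).

203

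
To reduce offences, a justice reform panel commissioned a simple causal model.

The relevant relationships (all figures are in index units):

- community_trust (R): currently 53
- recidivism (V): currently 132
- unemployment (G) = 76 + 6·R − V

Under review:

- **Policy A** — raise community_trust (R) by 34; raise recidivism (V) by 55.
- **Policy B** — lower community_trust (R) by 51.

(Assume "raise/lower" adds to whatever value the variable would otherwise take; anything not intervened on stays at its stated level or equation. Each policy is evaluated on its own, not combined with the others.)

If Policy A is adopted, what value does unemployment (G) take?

Policy A (R + 34, V + 55):
  R = 53 + 34 = 87
  V = 132 + 55 = 187
  G = 76 + 6·87 − 187 = 411

411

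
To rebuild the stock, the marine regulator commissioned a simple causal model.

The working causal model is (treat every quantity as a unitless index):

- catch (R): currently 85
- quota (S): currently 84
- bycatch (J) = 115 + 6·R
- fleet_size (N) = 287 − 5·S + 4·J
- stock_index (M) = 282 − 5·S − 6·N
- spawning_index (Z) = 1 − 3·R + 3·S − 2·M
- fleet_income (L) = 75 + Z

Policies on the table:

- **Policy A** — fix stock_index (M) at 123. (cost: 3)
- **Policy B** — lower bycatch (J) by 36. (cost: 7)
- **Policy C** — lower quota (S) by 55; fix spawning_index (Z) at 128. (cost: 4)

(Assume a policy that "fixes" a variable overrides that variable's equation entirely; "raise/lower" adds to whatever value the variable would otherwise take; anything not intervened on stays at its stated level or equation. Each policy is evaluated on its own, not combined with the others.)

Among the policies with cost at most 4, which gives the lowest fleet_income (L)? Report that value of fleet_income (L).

-173

Policy A (M := 123):
  R = 85
  S = 84
  J = 115 + 6·85 = 625
  N = 287 − 5·84 + 4·625 = 2367
  M = 123
  Z = 1 − 3·85 + 3·84 − 2·123 = -248
  L = 75 + (-248) = -173
Policy C (S − 55, Z := 128):
  R = 85
  S = 84 − 55 = 29
  J = 115 + 6·85 = 625
  N = 287 − 5·29 + 4·625 = 2642
  M = 282 − 5·29 − 6·2642 = -15715
  Z = 128
  L = 75 + 128 = 203
Comparing — Policy A: L=-173, Policy C: L=203. Lowest is -173 (Policy A).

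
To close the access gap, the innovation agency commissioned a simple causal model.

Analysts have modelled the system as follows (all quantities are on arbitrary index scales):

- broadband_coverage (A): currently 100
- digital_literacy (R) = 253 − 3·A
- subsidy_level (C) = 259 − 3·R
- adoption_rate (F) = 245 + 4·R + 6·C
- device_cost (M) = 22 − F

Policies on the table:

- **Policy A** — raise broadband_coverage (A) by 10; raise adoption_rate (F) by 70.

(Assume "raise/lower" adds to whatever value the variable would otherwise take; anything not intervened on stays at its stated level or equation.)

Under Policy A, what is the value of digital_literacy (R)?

-77

Policy A (A + 10, F + 70):
  A = 100 + 10 = 110
  R = 253 − 3·110 = -77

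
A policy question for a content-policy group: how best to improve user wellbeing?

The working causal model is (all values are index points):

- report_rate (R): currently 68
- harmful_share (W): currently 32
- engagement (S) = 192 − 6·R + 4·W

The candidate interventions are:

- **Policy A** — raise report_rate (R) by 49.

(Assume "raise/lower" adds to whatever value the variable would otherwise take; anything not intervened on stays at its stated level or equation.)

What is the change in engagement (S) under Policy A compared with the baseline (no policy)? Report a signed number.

-294

Baseline:
  R = 68
  W = 32
  S = 192 − 6·68 + 4·32 = -88
Policy A (R + 49):
  R = 68 + 49 = 117
  W = 32
  S = 192 − 6·117 + 4·32 = -382
Change in S: -382 − (-88) = -294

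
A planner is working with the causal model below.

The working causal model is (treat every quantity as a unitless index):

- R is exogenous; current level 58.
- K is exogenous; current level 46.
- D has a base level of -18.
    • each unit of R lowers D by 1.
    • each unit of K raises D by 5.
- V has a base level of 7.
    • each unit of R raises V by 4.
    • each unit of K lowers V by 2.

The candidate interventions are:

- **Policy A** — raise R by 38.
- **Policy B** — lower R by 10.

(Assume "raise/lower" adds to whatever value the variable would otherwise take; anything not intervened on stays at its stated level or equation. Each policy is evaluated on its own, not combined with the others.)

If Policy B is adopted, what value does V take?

Policy B (R − 10):
  R = 58 − 10 = 48
  K = 46
  V = 7 + 4·48 − 2·46 = 107

107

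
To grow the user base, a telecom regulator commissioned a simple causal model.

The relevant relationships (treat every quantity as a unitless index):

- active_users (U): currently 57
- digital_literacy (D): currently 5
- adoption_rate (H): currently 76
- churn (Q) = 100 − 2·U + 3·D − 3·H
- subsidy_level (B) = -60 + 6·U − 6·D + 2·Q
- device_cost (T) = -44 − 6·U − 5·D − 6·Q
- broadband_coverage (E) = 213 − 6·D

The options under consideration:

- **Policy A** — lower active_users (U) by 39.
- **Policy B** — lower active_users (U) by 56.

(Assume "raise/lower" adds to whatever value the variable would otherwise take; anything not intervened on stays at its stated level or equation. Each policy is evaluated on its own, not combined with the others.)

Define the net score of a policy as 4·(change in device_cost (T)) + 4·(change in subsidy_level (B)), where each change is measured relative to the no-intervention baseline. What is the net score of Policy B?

-1792

Baseline:
  U = 57
  D = 5
  H = 76
  Q = 100 − 2·57 + 3·5 − 3·76 = -227
  B = -60 + 6·57 − 6·5 + 2·(-227) = -202
  T = -44 − 6·57 − 5·5 − 6·(-227) = 951
Policy B (U − 56):
  U = 57 − 56 = 1
  D = 5
  H = 76
  Q = 100 − 2·1 + 3·5 − 3·76 = -115
  B = -60 + 6·1 − 6·5 + 2·(-115) = -314
  T = -44 − 6·1 − 5·5 − 6·(-115) = 615
ΔT = 615 − 951 = -336; ΔB = -314 − (-202) = -112
Score = 4·(-336) + 4·(-112) = -1792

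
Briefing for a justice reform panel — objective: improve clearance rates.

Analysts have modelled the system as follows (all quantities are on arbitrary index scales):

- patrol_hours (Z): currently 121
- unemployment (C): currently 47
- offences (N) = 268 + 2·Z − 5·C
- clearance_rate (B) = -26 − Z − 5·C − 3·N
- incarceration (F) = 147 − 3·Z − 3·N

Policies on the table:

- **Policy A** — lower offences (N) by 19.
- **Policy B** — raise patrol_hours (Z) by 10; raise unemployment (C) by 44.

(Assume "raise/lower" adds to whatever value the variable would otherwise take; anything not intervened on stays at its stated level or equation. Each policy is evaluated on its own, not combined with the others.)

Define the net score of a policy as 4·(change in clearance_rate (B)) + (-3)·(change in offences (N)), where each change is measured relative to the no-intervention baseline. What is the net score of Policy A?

Baseline:
  Z = 121
  C = 47
  N = 268 + 2·121 − 5·47 = 275
  B = -26 − 121 − 5·47 − 3·275 = -1207
Policy A (N − 19):
  Z = 121
  C = 47
  N = 268 + 2·121 − 5·47 (−19 from intervention) = 256
  B = -26 − 121 − 5·47 − 3·256 = -1150
ΔB = -1150 − (-1207) = 57; ΔN = 256 − 275 = -19
Score = 4·57 + (-3)·(-19) = 285

285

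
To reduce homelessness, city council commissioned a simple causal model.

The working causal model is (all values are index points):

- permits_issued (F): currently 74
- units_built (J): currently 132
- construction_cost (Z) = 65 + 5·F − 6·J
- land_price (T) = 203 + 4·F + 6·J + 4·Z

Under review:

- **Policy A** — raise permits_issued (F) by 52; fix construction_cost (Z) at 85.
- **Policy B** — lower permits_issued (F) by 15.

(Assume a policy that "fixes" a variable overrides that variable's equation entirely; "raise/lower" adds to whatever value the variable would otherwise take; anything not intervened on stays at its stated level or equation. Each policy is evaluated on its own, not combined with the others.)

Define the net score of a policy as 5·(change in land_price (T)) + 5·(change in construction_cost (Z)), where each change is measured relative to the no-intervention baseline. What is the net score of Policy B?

-2175

Baseline:
  F = 74
  J = 132
  Z = 65 + 5·74 − 6·132 = -357
  T = 203 + 4·74 + 6·132 + 4·(-357) = -137
Policy B (F − 15):
  F = 74 − 15 = 59
  J = 132
  Z = 65 + 5·59 − 6·132 = -432
  T = 203 + 4·59 + 6·132 + 4·(-432) = -497
ΔT = -497 − (-137) = -360; ΔZ = -432 − (-357) = -75
Score = 5·(-360) + 5·(-75) = -2175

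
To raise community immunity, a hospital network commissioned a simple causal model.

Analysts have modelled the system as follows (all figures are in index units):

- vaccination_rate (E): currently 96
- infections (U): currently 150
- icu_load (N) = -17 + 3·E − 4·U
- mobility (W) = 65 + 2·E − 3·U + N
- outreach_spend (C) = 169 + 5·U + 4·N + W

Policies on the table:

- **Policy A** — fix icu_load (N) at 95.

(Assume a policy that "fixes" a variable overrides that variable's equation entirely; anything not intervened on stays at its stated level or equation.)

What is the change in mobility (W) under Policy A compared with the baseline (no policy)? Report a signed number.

424

Baseline:
  E = 96
  U = 150
  N = -17 + 3·96 − 4·150 = -329
  W = 65 + 2·96 − 3·150 + (-329) = -522
Policy A (N := 95):
  E = 96
  U = 150
  N = 95
  W = 65 + 2·96 − 3·150 + 95 = -98
Change in W: -98 − (-522) = 424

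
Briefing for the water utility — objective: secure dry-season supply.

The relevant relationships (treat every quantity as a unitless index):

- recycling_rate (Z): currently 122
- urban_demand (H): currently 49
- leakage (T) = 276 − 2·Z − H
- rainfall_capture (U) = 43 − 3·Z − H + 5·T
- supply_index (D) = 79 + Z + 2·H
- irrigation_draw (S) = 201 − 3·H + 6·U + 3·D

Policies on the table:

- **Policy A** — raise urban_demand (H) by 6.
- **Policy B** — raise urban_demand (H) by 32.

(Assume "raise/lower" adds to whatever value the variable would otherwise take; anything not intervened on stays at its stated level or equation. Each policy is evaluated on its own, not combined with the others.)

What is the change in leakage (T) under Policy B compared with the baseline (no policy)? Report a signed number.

Baseline:
  Z = 122
  H = 49
  T = 276 − 2·122 − 49 = -17
Policy B (H + 32):
  Z = 122
  H = 49 + 32 = 81
  T = 276 − 2·122 − 81 = -49
Change in T: -49 − (-17) = -32

-32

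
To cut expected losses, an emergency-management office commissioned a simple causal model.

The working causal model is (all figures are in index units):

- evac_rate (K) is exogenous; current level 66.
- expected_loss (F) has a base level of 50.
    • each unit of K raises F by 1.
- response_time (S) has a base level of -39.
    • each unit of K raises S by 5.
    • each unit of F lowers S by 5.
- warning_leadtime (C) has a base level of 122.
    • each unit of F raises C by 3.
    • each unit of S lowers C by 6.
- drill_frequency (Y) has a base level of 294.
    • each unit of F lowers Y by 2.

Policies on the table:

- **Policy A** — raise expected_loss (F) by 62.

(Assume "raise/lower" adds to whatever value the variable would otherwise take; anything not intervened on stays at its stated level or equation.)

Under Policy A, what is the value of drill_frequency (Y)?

Policy A (F + 62):
  K = 66
  F = 50 + 66 (+62 from intervention) = 178
  Y = 294 − 2·178 = -62

-62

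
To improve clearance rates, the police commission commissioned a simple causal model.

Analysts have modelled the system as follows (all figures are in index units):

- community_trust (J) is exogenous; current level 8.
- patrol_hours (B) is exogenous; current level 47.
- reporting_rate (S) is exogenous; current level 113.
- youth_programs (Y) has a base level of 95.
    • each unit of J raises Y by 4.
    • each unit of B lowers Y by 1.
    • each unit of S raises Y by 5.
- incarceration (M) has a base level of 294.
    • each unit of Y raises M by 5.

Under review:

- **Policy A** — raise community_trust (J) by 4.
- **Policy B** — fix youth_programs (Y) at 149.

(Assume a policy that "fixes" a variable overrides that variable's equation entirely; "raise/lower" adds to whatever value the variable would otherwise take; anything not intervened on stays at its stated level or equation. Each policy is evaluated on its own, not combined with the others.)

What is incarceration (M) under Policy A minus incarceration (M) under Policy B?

2560

Policy A (J + 4):
  J = 8 + 4 = 12
  B = 47
  S = 113
  Y = 95 + 4·12 − 47 + 5·113 = 661
  M = 294 + 5·661 = 3599
Policy B (Y := 149):
  J = 8
  B = 47
  S = 113
  Y = 149
  M = 294 + 5·149 = 1039
M: 3599 − 1039 = 2560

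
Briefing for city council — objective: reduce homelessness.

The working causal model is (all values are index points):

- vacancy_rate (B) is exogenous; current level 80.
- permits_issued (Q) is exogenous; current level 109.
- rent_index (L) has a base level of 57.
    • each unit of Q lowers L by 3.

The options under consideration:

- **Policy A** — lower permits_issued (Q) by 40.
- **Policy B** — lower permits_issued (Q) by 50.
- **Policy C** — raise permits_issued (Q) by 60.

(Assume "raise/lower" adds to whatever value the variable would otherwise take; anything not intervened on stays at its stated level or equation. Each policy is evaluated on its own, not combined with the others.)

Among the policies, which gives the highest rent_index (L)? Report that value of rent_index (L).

Policy A (Q − 40):
  Q = 109 − 40 = 69
  L = 57 − 3·69 = -150
Policy B (Q − 50):
  Q = 109 − 50 = 59
  L = 57 − 3·59 = -120
Policy C (Q + 60):
  Q = 109 + 60 = 169
  L = 57 − 3·169 = -450
Comparing — Policy A: L=-150, Policy B: L=-120, Policy C: L=-450. Highest is -120 (Policy B).

-120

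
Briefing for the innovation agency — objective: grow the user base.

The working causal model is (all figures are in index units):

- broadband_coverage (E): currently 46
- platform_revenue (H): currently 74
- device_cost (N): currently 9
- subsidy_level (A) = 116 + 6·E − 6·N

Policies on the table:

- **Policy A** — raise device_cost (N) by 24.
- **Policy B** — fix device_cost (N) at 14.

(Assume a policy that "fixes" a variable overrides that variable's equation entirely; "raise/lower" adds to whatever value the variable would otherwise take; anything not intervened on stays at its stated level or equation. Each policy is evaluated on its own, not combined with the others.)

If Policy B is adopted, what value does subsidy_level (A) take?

Policy B (N := 14):
  E = 46
  N = 14
  A = 116 + 6·46 − 6·14 = 308

308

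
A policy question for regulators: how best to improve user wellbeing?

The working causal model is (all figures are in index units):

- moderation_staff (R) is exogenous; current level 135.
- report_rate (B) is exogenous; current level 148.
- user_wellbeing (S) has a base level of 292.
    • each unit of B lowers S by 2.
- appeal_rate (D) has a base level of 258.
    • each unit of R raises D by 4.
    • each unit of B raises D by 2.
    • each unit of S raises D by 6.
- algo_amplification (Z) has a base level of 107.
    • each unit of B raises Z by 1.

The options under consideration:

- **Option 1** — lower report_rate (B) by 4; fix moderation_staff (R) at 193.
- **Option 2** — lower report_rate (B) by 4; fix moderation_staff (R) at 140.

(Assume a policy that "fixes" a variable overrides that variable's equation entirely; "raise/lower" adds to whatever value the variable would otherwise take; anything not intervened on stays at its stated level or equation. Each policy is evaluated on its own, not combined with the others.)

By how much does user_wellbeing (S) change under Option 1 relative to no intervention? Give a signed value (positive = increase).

8

Baseline:
  B = 148
  S = 292 − 2·148 = -4
Option 1 (B − 4, R := 193):
  B = 148 − 4 = 144
  S = 292 − 2·144 = 4
Change in S: 4 − (-4) = 8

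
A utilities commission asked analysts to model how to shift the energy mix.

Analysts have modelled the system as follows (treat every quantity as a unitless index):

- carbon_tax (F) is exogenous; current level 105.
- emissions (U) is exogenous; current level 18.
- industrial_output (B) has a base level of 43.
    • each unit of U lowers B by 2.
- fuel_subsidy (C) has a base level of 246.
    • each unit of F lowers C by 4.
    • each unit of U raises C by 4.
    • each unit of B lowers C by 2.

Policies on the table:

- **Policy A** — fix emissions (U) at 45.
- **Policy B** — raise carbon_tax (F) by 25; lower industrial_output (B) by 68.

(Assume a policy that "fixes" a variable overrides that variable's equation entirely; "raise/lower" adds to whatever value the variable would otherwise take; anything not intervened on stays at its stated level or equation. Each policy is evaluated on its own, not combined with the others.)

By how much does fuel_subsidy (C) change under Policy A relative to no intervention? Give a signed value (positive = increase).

Baseline:
  F = 105
  U = 18
  B = 43 − 2·18 = 7
  C = 246 − 4·105 + 4·18 − 2·7 = -116
Policy A (U := 45):
  F = 105
  U = 45
  B = 43 − 2·45 = -47
  C = 246 − 4·105 + 4·45 − 2·(-47) = 100
Change in C: 100 − (-116) = 216

216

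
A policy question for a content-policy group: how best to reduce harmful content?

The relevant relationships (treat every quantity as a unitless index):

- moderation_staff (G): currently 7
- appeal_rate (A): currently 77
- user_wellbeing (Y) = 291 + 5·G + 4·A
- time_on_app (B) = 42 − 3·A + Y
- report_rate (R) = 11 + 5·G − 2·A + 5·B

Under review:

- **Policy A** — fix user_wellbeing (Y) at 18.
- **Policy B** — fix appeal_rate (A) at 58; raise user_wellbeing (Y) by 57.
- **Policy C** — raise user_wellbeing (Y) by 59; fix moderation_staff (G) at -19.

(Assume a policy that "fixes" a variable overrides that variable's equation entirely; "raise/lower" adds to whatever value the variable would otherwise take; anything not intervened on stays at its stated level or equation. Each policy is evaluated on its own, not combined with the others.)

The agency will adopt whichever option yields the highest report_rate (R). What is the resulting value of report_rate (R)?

2345

Policy A (Y := 18):
  G = 7
  A = 77
  Y = 18
  B = 42 − 3·77 + 18 = -171
  R = 11 + 5·7 − 2·77 + 5·(-171) = -963
Policy B (A := 58, Y + 57):
  G = 7
  A = 58
  Y = 291 + 5·7 + 4·58 (+57 from intervention) = 615
  B = 42 − 3·58 + 615 = 483
  R = 11 + 5·7 − 2·58 + 5·483 = 2345
Policy C (Y + 59, G := -19):
  G = -19
  A = 77
  Y = 291 + 5·(-19) + 4·77 (+59 from intervention) = 563
  B = 42 − 3·77 + 563 = 374
  R = 11 + 5·(-19) − 2·77 + 5·374 = 1632
Comparing — Policy A: R=-963, Policy B: R=2345, Policy C: R=1632. Highest is 2345 (Policy B).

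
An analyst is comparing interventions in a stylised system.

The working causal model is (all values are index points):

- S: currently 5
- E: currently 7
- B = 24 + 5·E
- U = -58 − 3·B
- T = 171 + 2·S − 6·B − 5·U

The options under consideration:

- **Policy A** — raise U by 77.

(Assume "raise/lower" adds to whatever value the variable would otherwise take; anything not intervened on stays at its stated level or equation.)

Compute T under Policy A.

Policy A (U + 77):
  S = 5
  E = 7
  B = 24 + 5·7 = 59
  U = -58 − 3·59 (+77 from intervention) = -158
  T = 171 + 2·5 − 6·59 − 5·(-158) = 617

617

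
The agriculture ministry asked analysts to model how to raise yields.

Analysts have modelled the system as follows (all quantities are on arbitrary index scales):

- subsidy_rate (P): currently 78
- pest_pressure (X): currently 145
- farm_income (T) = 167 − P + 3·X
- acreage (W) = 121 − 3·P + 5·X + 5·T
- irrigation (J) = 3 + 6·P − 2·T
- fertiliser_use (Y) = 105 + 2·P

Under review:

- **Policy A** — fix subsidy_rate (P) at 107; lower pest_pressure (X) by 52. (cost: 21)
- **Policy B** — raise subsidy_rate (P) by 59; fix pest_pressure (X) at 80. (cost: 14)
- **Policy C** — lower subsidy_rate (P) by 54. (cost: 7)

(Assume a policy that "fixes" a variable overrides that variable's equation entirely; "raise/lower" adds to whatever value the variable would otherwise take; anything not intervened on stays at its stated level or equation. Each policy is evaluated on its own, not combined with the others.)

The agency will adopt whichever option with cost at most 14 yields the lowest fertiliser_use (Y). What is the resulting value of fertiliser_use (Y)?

153

Policy B (P + 59, X := 80):
  P = 78 + 59 = 137
  Y = 105 + 2·137 = 379
Policy C (P − 54):
  P = 78 − 54 = 24
  Y = 105 + 2·24 = 153
Comparing — Policy B: Y=379, Policy C: Y=153. Lowest is 153 (Policy C).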